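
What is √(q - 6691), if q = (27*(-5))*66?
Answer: I*√15601 ≈ 124.9*I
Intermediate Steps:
q = -8910 (q = -135*66 = -8910)
√(q - 6691) = √(-8910 - 6691) = √(-15601) = I*√15601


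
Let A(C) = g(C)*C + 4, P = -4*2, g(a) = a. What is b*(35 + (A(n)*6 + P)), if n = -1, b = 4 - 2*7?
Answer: -570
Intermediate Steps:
b = -10 (b = 4 - 14 = -10)
P = -8
A(C) = 4 + C² (A(C) = C*C + 4 = C² + 4 = 4 + C²)
b*(35 + (A(n)*6 + P)) = -10*(35 + ((4 + (-1)²)*6 - 8)) = -10*(35 + ((4 + 1)*6 - 8)) = -10*(35 + (5*6 - 8)) = -10*(35 + (30 - 8)) = -10*(35 + 22) = -10*57 = -570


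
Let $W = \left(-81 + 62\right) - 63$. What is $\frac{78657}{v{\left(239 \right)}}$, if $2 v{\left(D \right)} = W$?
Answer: $- \frac{78657}{41} \approx -1918.5$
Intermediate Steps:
$W = -82$ ($W = -19 - 63 = -82$)
$v{\left(D \right)} = -41$ ($v{\left(D \right)} = \frac{1}{2} \left(-82\right) = -41$)
$\frac{78657}{v{\left(239 \right)}} = \frac{78657}{-41} = 78657 \left(- \frac{1}{41}\right) = - \frac{78657}{41}$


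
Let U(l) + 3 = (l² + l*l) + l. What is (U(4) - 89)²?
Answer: 3136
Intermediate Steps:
U(l) = -3 + l + 2*l² (U(l) = -3 + ((l² + l*l) + l) = -3 + ((l² + l²) + l) = -3 + (2*l² + l) = -3 + (l + 2*l²) = -3 + l + 2*l²)
(U(4) - 89)² = ((-3 + 4 + 2*4²) - 89)² = ((-3 + 4 + 2*16) - 89)² = ((-3 + 4 + 32) - 89)² = (33 - 89)² = (-56)² = 3136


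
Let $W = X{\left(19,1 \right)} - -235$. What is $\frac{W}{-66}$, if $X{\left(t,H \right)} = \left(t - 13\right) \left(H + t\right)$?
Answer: $- \frac{355}{66} \approx -5.3788$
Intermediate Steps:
$X{\left(t,H \right)} = \left(-13 + t\right) \left(H + t\right)$
$W = 355$ ($W = \left(19^{2} - 13 - 247 + 1 \cdot 19\right) - -235 = \left(361 - 13 - 247 + 19\right) + 235 = 120 + 235 = 355$)
$\frac{W}{-66} = \frac{1}{-66} \cdot 355 = \left(- \frac{1}{66}\right) 355 = - \frac{355}{66}$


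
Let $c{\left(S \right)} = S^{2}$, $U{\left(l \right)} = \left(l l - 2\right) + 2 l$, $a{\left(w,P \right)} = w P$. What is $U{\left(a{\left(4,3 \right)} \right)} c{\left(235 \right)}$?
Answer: $9167350$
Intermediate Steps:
$a{\left(w,P \right)} = P w$
$U{\left(l \right)} = -2 + l^{2} + 2 l$ ($U{\left(l \right)} = \left(l^{2} - 2\right) + 2 l = \left(-2 + l^{2}\right) + 2 l = -2 + l^{2} + 2 l$)
$U{\left(a{\left(4,3 \right)} \right)} c{\left(235 \right)} = \left(-2 + \left(3 \cdot 4\right)^{2} + 2 \cdot 3 \cdot 4\right) 235^{2} = \left(-2 + 12^{2} + 2 \cdot 12\right) 55225 = \left(-2 + 144 + 24\right) 55225 = 166 \cdot 55225 = 9167350$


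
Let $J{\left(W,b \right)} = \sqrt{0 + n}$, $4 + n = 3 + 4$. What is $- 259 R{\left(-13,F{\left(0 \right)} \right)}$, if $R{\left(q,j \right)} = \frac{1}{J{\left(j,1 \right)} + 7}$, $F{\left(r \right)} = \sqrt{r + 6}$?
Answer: $- \frac{1813}{46} + \frac{259 \sqrt{3}}{46} \approx -29.661$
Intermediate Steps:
$F{\left(r \right)} = \sqrt{6 + r}$
$n = 3$ ($n = -4 + \left(3 + 4\right) = -4 + 7 = 3$)
$J{\left(W,b \right)} = \sqrt{3}$ ($J{\left(W,b \right)} = \sqrt{0 + 3} = \sqrt{3}$)
$R{\left(q,j \right)} = \frac{1}{7 + \sqrt{3}}$ ($R{\left(q,j \right)} = \frac{1}{\sqrt{3} + 7} = \frac{1}{7 + \sqrt{3}}$)
$- 259 R{\left(-13,F{\left(0 \right)} \right)} = - 259 \left(\frac{7}{46} - \frac{\sqrt{3}}{46}\right) = - \frac{1813}{46} + \frac{259 \sqrt{3}}{46}$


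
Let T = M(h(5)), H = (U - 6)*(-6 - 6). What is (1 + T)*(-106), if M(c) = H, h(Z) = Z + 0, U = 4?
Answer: -2650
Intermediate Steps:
h(Z) = Z
H = 24 (H = (4 - 6)*(-6 - 6) = -2*(-12) = 24)
M(c) = 24
T = 24
(1 + T)*(-106) = (1 + 24)*(-106) = 25*(-106) = -2650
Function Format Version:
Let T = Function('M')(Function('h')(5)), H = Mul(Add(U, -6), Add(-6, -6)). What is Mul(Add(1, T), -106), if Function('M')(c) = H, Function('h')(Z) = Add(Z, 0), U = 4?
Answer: -2650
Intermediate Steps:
Function('h')(Z) = Z
H = 24 (H = Mul(Add(4, -6), Add(-6, -6)) = Mul(-2, -12) = 24)
Function('M')(c) = 24
T = 24
Mul(Add(1, T), -106) = Mul(Add(1, 24), -106) = Mul(25, -106) = -2650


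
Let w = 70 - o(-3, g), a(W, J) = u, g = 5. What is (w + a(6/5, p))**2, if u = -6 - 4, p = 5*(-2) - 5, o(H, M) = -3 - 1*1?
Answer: 4096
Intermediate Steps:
o(H, M) = -4 (o(H, M) = -3 - 1 = -4)
p = -15 (p = -10 - 5 = -15)
u = -10
a(W, J) = -10
w = 74 (w = 70 - 1*(-4) = 70 + 4 = 74)
(w + a(6/5, p))**2 = (74 - 10)**2 = 64**2 = 4096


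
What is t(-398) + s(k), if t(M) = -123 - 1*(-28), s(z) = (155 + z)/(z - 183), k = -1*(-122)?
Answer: -6072/61 ≈ -99.541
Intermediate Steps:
k = 122
s(z) = (155 + z)/(-183 + z)
t(M) = -95 (t(M) = -123 + 28 = -95)
t(-398) + s(k) = -95 + (155 + 122)/(-183 + 122) = -95 + 277/(-61) = -95 - 1/61*277 = -95 - 277/61 = -6072/61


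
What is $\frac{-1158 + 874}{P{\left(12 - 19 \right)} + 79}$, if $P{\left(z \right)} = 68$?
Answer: $- \frac{284}{147} \approx -1.932$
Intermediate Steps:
$\frac{-1158 + 874}{P{\left(12 - 19 \right)} + 79} = \frac{-1158 + 874}{68 + 79} = - \frac{284}{147}$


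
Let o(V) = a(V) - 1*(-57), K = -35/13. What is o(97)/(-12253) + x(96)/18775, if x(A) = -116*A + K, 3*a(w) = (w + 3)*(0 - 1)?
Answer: -5340142802/8971952925 ≈ -0.59520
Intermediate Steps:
K = -35/13 (K = -35*1/13 = -35/13 ≈ -2.6923)
a(w) = -1 - w/3 (a(w) = ((w + 3)*(0 - 1))/3 = ((3 + w)*(-1))/3 = (-3 - w)/3 = -1 - w/3)
o(V) = 56 - V/3 (o(V) = (-1 - V/3) - 1*(-57) = (-1 - V/3) + 57 = 56 - V/3)
x(A) = -35/13 - 116*A (x(A) = -116*A - 35/13 = -35/13 - 116*A)
o(97)/(-12253) + x(96)/18775 = (56 - 1/3*97)/(-12253) + (-35/13 - 116*96)/18775 = (56 - 97/3)*(-1/12253) + (-35/13 - 11136)*(1/18775) = (71/3)*(-1/12253) - 144803/13*1/18775 = -71/36759 - 144803/244075 = -5340142802/8971952925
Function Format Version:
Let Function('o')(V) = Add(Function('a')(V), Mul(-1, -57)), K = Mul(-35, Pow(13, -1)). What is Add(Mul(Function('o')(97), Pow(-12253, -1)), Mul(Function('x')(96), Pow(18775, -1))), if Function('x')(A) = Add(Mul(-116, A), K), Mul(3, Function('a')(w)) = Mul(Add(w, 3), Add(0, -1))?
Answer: Rational(-5340142802, 8971952925) ≈ -0.59520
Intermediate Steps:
K = Rational(-35, 13) (K = Mul(-35, Rational(1, 13)) = Rational(-35, 13) ≈ -2.6923)
Function('a')(w) = Add(-1, Mul(Rational(-1, 3), w)) (Function('a')(w) = Mul(Rational(1, 3), Mul(Add(w, 3), Add(0, -1))) = Mul(Rational(1, 3), Mul(Add(3, w), -1)) = Mul(Rational(1, 3), Add(-3, Mul(-1, w))) = Add(-1, Mul(Rational(-1, 3), w)))
Function('o')(V) = Add(56, Mul(Rational(-1, 3), V)) (Function('o')(V) = Add(Add(-1, Mul(Rational(-1, 3), V)), Mul(-1, -57)) = Add(Add(-1, Mul(Rational(-1, 3), V)), 57) = Add(56, Mul(Rational(-1, 3), V)))
Function('x')(A) = Add(Rational(-35, 13), Mul(-116, A)) (Function('x')(A) = Add(Mul(-116, A), Rational(-35, 13)) = Add(Rational(-35, 13), Mul(-116, A)))
Add(Mul(Function('o')(97), Pow(-12253, -1)), Mul(Function('x')(96), Pow(18775, -1))) = Add(Mul(Add(56, Mul(Rational(-1, 3), 97)), Pow(-12253, -1)), Mul(Add(Rational(-35, 13), Mul(-116, 96)), Pow(18775, -1))) = Add(Mul(Add(56, Rational(-97, 3)), Rational(-1, 12253)), Mul(Add(Rational(-35, 13), -11136), Rational(1, 18775))) = Add(Mul(Rational(71, 3), Rational(-1, 12253)), Mul(Rational(-144803, 13), Rational(1, 18775))) = Add(Rational(-71, 36759), Rational(-144803, 244075)) = Rational(-5340142802, 8971952925)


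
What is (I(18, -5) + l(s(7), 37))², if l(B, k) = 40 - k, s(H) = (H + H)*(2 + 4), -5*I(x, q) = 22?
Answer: 49/25 ≈ 1.9600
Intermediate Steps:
I(x, q) = -22/5 (I(x, q) = -⅕*22 = -22/5)
s(H) = 12*H (s(H) = (2*H)*6 = 12*H)
(I(18, -5) + l(s(7), 37))² = (-22/5 + (40 - 1*37))² = (-22/5 + (40 - 37))² = (-22/5 + 3)² = (-7/5)² = 49/25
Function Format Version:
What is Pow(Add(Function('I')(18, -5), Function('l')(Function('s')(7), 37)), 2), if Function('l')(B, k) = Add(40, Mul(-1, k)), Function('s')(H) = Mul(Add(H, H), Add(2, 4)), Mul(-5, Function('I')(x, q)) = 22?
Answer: Rational(49, 25) ≈ 1.9600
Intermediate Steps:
Function('I')(x, q) = Rational(-22, 5) (Function('I')(x, q) = Mul(Rational(-1, 5), 22) = Rational(-22, 5))
Function('s')(H) = Mul(12, H) (Function('s')(H) = Mul(Mul(2, H), 6) = Mul(12, H))
Pow(Add(Function('I')(18, -5), Function('l')(Function('s')(7), 37)), 2) = Pow(Add(Rational(-22, 5), Add(40, Mul(-1, 37))), 2) = Pow(Add(Rational(-22, 5), Add(40, -37)), 2) = Pow(Add(Rational(-22, 5), 3), 2) = Pow(Rational(-7, 5), 2) = Rational(49, 25)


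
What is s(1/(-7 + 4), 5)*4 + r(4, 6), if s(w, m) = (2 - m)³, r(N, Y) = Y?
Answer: -102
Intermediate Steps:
s(1/(-7 + 4), 5)*4 + r(4, 6) = -(-2 + 5)³*4 + 6 = -1*3³*4 + 6 = -1*27*4 + 6 = -27*4 + 6 = -108 + 6 = -102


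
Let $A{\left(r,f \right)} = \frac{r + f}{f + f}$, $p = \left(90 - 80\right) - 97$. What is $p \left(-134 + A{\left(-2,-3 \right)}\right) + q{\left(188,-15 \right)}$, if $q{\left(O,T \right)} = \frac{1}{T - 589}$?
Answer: $\frac{6997641}{604} \approx 11586.0$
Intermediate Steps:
$q{\left(O,T \right)} = \frac{1}{-589 + T}$
$p = -87$ ($p = 10 - 97 = -87$)
$A{\left(r,f \right)} = \frac{f + r}{2 f}$
$p \left(-134 + A{\left(-2,-3 \right)}\right) + q{\left(188,-15 \right)} = - 87 \left(-134 + \frac{-3 - 2}{2 \left(-3\right)}\right) + \frac{1}{-589 - 15} = - 87 \left(-134 + \frac{1}{2} \left(- \frac{1}{3}\right) \left(-5\right)\right) + \frac{1}{-604} = - 87 \left(-134 + \frac{5}{6}\right) - \frac{1}{604} = \left(-87\right) \left(- \frac{799}{6}\right) - \frac{1}{604} = \frac{23171}{2} - \frac{1}{604} = \frac{6997641}{604}$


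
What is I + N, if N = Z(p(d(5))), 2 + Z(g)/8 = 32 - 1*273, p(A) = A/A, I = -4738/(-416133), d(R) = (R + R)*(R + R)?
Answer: -808957814/416133 ≈ -1944.0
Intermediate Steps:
d(R) = 4*R² (d(R) = (2*R)*(2*R) = 4*R²)
I = 4738/416133 (I = -4738*(-1/416133) = 4738/416133 ≈ 0.011386)
p(A) = 1
Z(g) = -1944 (Z(g) = -16 + 8*(32 - 1*273) = -16 + 8*(32 - 273) = -16 + 8*(-241) = -16 - 1928 = -1944)
N = -1944
I + N = 4738/416133 - 1944 = -808957814/416133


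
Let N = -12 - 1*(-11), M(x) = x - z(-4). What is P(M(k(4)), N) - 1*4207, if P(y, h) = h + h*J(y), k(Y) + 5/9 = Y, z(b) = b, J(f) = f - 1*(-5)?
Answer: -37984/9 ≈ -4220.4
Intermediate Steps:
J(f) = 5 + f (J(f) = f + 5 = 5 + f)
k(Y) = -5/9 + Y
M(x) = 4 + x (M(x) = x - 1*(-4) = x + 4 = 4 + x)
N = -1 (N = -12 + 11 = -1)
P(y, h) = h + h*(5 + y)
P(M(k(4)), N) - 1*4207 = -(6 + (4 + (-5/9 + 4))) - 1*4207 = -(6 + (4 + 31/9)) - 4207 = -(6 + 67/9) - 4207 = -1*121/9 - 4207 = -121/9 - 4207 = -37984/9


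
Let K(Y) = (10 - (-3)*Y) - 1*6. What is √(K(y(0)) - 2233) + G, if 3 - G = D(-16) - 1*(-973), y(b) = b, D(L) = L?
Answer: -954 + I*√2229 ≈ -954.0 + 47.212*I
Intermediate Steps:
G = -954 (G = 3 - (-16 - 1*(-973)) = 3 - (-16 + 973) = 3 - 1*957 = 3 - 957 = -954)
K(Y) = 4 + 3*Y (K(Y) = (10 + 3*Y) - 6 = 4 + 3*Y)
√(K(y(0)) - 2233) + G = √((4 + 3*0) - 2233) - 954 = √((4 + 0) - 2233) - 954 = √(4 - 2233) - 954 = √(-2229) - 954 = I*√2229 - 954 = -954 + I*√2229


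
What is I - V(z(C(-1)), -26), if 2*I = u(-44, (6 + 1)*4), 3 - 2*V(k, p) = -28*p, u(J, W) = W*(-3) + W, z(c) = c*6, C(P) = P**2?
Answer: 669/2 ≈ 334.50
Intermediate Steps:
z(c) = 6*c
u(J, W) = -2*W (u(J, W) = -3*W + W = -2*W)
V(k, p) = 3/2 + 14*p (V(k, p) = 3/2 - (-14)*p = 3/2 + 14*p)
I = -28 (I = (-2*(6 + 1)*4)/2 = (-14*4)/2 = (-2*28)/2 = (1/2)*(-56) = -28)
I - V(z(C(-1)), -26) = -28 - (3/2 + 14*(-26)) = -28 - (3/2 - 364) = -28 - 1*(-725/2) = -28 + 725/2 = 669/2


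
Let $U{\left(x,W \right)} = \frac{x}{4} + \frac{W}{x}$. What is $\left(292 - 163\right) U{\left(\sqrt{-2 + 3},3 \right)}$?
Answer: $\frac{1677}{4} \approx 419.25$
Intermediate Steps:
$U{\left(x,W \right)} = \frac{x}{4} + \frac{W}{x}$ ($U{\left(x,W \right)} = x \frac{1}{4} + \frac{W}{x} = \frac{x}{4} + \frac{W}{x}$)
$\left(292 - 163\right) U{\left(\sqrt{-2 + 3},3 \right)} = \left(292 - 163\right) \left(\frac{\sqrt{-2 + 3}}{4} + \frac{3}{\sqrt{-2 + 3}}\right) = 129 \left(\frac{\sqrt{1}}{4} + \frac{3}{\sqrt{1}}\right) = 129 \left(\frac{1}{4} \cdot 1 + \frac{3}{1}\right) = 129 \left(\frac{1}{4} + 3 \cdot 1\right) = 129 \left(\frac{1}{4} + 3\right) = 129 \cdot \frac{13}{4} = \frac{1677}{4}$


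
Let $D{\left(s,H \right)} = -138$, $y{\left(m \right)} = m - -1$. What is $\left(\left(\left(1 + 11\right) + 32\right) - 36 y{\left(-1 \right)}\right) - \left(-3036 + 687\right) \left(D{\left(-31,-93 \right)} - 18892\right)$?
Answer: $-44701426$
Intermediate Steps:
$y{\left(m \right)} = 1 + m$ ($y{\left(m \right)} = m + 1 = 1 + m$)
$\left(\left(\left(1 + 11\right) + 32\right) - 36 y{\left(-1 \right)}\right) - \left(-3036 + 687\right) \left(D{\left(-31,-93 \right)} - 18892\right) = \left(\left(\left(1 + 11\right) + 32\right) - 36 \left(1 - 1\right)\right) - \left(-3036 + 687\right) \left(-138 - 18892\right) = \left(\left(12 + 32\right) - 0\right) - \left(-2349\right) \left(-19030\right) = \left(44 + 0\right) - 44701470 = 44 - 44701470 = -44701426$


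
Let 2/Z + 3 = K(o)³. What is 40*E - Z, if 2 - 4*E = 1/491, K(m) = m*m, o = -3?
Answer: 3560539/178233 ≈ 19.977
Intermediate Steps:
K(m) = m²
E = 981/1964 (E = ½ - ¼/491 = ½ - ¼*1/491 = ½ - 1/1964 = 981/1964 ≈ 0.49949)
Z = 1/363 (Z = 2/(-3 + ((-3)²)³) = 2/(-3 + 9³) = 2/(-3 + 729) = 2/726 = 2*(1/726) = 1/363 ≈ 0.0027548)
40*E - Z = 40*(981/1964) - 1*1/363 = 9810/491 - 1/363 = 3560539/178233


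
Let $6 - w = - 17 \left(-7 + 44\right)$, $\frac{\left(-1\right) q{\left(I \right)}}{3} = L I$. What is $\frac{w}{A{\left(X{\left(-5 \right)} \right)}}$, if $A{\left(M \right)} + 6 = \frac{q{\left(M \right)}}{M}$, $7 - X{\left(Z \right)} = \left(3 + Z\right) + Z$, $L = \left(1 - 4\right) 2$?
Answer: $\frac{635}{12} \approx 52.917$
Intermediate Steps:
$L = -6$ ($L = \left(-3\right) 2 = -6$)
$X{\left(Z \right)} = 4 - 2 Z$ ($X{\left(Z \right)} = 7 - \left(\left(3 + Z\right) + Z\right) = 7 - \left(3 + 2 Z\right) = 4 - 2 Z$)
$q{\left(I \right)} = 18 I$ ($q{\left(I \right)} = - 3 \left(- 6 I\right) = 18 I$)
$A{\left(M \right)} = 12$ ($A{\left(M \right)} = -6 + \frac{18 M}{M} = -6 + 18 = 12$)
$w = 635$ ($w = 6 - - 17 \left(-7 + 44\right) = 6 - \left(-17\right) 37 = 6 - -629 = 6 + 629 = 635$)
$\frac{w}{A{\left(X{\left(-5 \right)} \right)}} = \frac{635}{12}$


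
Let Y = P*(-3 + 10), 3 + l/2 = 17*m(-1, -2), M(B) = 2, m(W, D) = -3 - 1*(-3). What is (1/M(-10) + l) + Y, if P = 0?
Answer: -11/2 ≈ -5.5000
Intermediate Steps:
m(W, D) = 0 (m(W, D) = -3 + 3 = 0)
l = -6 (l = -6 + 2*(17*0) = -6 + 2*0 = -6 + 0 = -6)
Y = 0 (Y = 0*(-3 + 10) = 0*7 = 0)
(1/M(-10) + l) + Y = (1/2 - 6) + 0 = -11/2 + 0 = -11/2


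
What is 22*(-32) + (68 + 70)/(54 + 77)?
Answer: -92086/131 ≈ -702.95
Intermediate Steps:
22*(-32) + (68 + 70)/(54 + 77) = -704 + 138/131 = -92086/131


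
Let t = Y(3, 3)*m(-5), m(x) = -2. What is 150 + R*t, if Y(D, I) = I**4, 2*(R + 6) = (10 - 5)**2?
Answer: -903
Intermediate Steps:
R = 13/2 (R = -6 + (10 - 5)**2/2 = -6 + (1/2)*5**2 = -6 + (1/2)*25 = -6 + 25/2 = 13/2 ≈ 6.5000)
t = -162 (t = 3**4*(-2) = 81*(-2) = -162)
150 + R*t = 150 + (13/2)*(-162) = 150 - 1053 = -903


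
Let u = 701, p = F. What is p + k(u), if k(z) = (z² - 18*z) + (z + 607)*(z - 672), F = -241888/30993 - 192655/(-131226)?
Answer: 233499922683733/451898602 ≈ 5.1671e+5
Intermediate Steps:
F = -2863448697/451898602 (F = -241888*1/30993 - 192655*(-1/131226) = -241888/30993 + 192655/131226 = -2863448697/451898602 ≈ -6.3365)
p = -2863448697/451898602 ≈ -6.3365
k(z) = z² - 18*z + (-672 + z)*(607 + z) (k(z) = (z² - 18*z) + (607 + z)*(-672 + z) = (z² - 18*z) + (-672 + z)*(607 + z) = z² - 18*z + (-672 + z)*(607 + z))
p + k(u) = -2863448697/451898602 + (-407904 - 83*701 + 2*701²) = -2863448697/451898602 + (-407904 - 58183 + 2*491401) = -2863448697/451898602 + (-407904 - 58183 + 982802) = -2863448697/451898602 + 516715 = 233499922683733/451898602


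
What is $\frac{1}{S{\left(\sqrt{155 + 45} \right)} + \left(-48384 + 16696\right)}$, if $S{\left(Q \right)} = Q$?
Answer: $- \frac{3961}{125516143} - \frac{5 \sqrt{2}}{502064572} \approx -3.1572 \cdot 10^{-5}$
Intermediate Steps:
$\frac{1}{S{\left(\sqrt{155 + 45} \right)} + \left(-48384 + 16696\right)} = \frac{1}{\sqrt{155 + 45} + \left(-48384 + 16696\right)} = \frac{1}{\sqrt{200} - 31688} = \frac{1}{10 \sqrt{2} - 31688} = \frac{1}{-31688 + 10 \sqrt{2}}$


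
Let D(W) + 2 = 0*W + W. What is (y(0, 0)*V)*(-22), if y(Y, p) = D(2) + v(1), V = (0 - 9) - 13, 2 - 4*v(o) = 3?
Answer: -121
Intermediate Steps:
D(W) = -2 + W (D(W) = -2 + (0*W + W) = -2 + (0 + W) = -2 + W)
v(o) = -¼ (v(o) = ½ - ¼*3 = ½ - ¾ = -¼)
V = -22 (V = -9 - 13 = -22)
y(Y, p) = -¼ (y(Y, p) = (-2 + 2) - ¼ = 0 - ¼ = -¼)
(y(0, 0)*V)*(-22) = -¼*(-22)*(-22) = (11/2)*(-22) = -121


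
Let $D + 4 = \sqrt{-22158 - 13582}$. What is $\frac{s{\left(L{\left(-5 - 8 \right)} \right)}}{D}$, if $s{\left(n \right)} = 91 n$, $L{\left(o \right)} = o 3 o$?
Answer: $- \frac{6591}{1277} - \frac{6591 i \sqrt{8935}}{2554} \approx -5.1613 - 243.94 i$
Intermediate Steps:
$L{\left(o \right)} = 3 o^{2}$ ($L{\left(o \right)} = 3 o o = 3 o^{2}$)
$D = -4 + 2 i \sqrt{8935}$ ($D = -4 + \sqrt{-22158 - 13582} = -4 + \sqrt{-35740} = -4 + 2 i \sqrt{8935} \approx -4.0 + 189.05 i$)
$\frac{s{\left(L{\left(-5 - 8 \right)} \right)}}{D} = \frac{91 \cdot 3 \left(-5 - 8\right)^{2}}{-4 + 2 i \sqrt{8935}} = \frac{91 \cdot 3 \left(-13\right)^{2}}{-4 + 2 i \sqrt{8935}} = \frac{91 \cdot 3 \cdot 169}{-4 + 2 i \sqrt{8935}} = \frac{91 \cdot 507}{-4 + 2 i \sqrt{8935}} = \frac{46137}{-4 + 2 i \sqrt{8935}}$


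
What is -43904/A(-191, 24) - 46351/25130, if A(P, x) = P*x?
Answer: 111354317/14399490 ≈ 7.7332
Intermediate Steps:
-43904/A(-191, 24) - 46351/25130 = -43904/((-191*24)) - 46351/25130 = -43904/(-4584) - 46351*1/25130 = -43904*(-1/4584) - 46351/25130 = 5488/573 - 46351/25130 = 111354317/14399490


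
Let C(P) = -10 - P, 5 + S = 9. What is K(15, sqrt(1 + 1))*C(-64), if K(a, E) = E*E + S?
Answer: 324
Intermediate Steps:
S = 4 (S = -5 + 9 = 4)
K(a, E) = 4 + E**2 (K(a, E) = E*E + 4 = E**2 + 4 = 4 + E**2)
K(15, sqrt(1 + 1))*C(-64) = (4 + (sqrt(1 + 1))**2)*(-10 - 1*(-64)) = (4 + (sqrt(2))**2)*(-10 + 64) = (4 + 2)*54 = 6*54 = 324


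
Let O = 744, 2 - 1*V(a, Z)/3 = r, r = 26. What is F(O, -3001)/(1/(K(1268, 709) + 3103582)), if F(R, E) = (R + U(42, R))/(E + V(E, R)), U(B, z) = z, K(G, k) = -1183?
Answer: -4616369712/3073 ≈ -1.5022e+6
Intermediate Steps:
V(a, Z) = -72 (V(a, Z) = 6 - 3*26 = 6 - 78 = -72)
F(R, E) = 2*R/(-72 + E) (F(R, E) = (R + R)/(E - 72) = (2*R)/(-72 + E) = 2*R/(-72 + E))
F(O, -3001)/(1/(K(1268, 709) + 3103582)) = (2*744/(-72 - 3001))/(1/(-1183 + 3103582)) = (2*744/(-3073))/(1/3102399) = (2*744*(-1/3073))/(1/3102399) = -1488/3073*3102399 = -4616369712/3073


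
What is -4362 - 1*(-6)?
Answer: -4356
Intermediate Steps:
-4362 - 1*(-6) = -4362 + 6 = -4356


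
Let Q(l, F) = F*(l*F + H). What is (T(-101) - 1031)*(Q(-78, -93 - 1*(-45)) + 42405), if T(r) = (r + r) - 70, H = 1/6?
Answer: 178921445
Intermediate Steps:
H = ⅙ ≈ 0.16667
T(r) = -70 + 2*r (T(r) = 2*r - 70 = -70 + 2*r)
Q(l, F) = F*(⅙ + F*l) (Q(l, F) = F*(l*F + ⅙) = F*(F*l + ⅙) = F*(⅙ + F*l))
(T(-101) - 1031)*(Q(-78, -93 - 1*(-45)) + 42405) = ((-70 + 2*(-101)) - 1031)*((-93 - 1*(-45))*(⅙ + (-93 - 1*(-45))*(-78)) + 42405) = ((-70 - 202) - 1031)*((-93 + 45)*(⅙ + (-93 + 45)*(-78)) + 42405) = (-272 - 1031)*(-48*(⅙ - 48*(-78)) + 42405) = -1303*(-48*(⅙ + 3744) + 42405) = -1303*(-48*22465/6 + 42405) = -1303*(-179720 + 42405) = -1303*(-137315) = 178921445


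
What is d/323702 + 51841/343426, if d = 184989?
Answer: 872946388/1208344381 ≈ 0.72243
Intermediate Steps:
d/323702 + 51841/343426 = 184989/323702 + 51841/343426 = 184989*(1/323702) + 51841*(1/343426) = 8043/14074 + 51841/343426 = 872946388/1208344381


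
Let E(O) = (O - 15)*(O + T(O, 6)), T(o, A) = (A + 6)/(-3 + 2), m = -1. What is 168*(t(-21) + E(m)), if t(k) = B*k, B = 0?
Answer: 34944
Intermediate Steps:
t(k) = 0 (t(k) = 0*k = 0)
T(o, A) = -6 - A (T(o, A) = (6 + A)/(-1) = (6 + A)*(-1) = -6 - A)
E(O) = (-15 + O)*(-12 + O) (E(O) = (O - 15)*(O + (-6 - 1*6)) = (-15 + O)*(O + (-6 - 6)) = (-15 + O)*(O - 12) = (-15 + O)*(-12 + O))
168*(t(-21) + E(m)) = 168*(0 + (180 + (-1)**2 - 27*(-1))) = 168*(0 + (180 + 1 + 27)) = 168*(0 + 208) = 168*208 = 34944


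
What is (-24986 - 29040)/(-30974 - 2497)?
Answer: 54026/33471 ≈ 1.6141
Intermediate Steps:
(-24986 - 29040)/(-30974 - 2497) = -54026/(-33471) = -54026*(-1/33471) = 54026/33471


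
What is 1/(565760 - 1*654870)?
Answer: -1/89110 ≈ -1.1222e-5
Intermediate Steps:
1/(565760 - 1*654870) = 1/(565760 - 654870) = 1/(-89110) = -1/89110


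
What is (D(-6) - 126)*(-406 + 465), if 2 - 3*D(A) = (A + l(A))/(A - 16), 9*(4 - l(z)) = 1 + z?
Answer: -4393199/594 ≈ -7396.0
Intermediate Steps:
l(z) = 35/9 - z/9 (l(z) = 4 - (1 + z)/9 = 4 + (-⅑ - z/9) = 35/9 - z/9)
D(A) = ⅔ - (35/9 + 8*A/9)/(3*(-16 + A)) (D(A) = ⅔ - (A + (35/9 - A/9))/(3*(A - 16)) = ⅔ - (35/9 + 8*A/9)/(3*(-16 + A)))
(D(-6) - 126)*(-406 + 465) = ((-323 + 10*(-6))/(27*(-16 - 6)) - 126)*(-406 + 465) = ((1/27)*(-323 - 60)/(-22) - 126)*59 = ((1/27)*(-1/22)*(-383) - 126)*59 = (383/594 - 126)*59 = -74461/594*59 = -4393199/594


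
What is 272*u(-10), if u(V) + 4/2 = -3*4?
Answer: -3808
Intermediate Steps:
u(V) = -14 (u(V) = -2 - 3*4 = -2 - 12 = -14)
272*u(-10) = 272*(-14) = -3808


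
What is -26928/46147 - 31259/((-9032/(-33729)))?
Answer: -48654631736913/416799704 ≈ -1.1673e+5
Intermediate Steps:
-26928/46147 - 31259/((-9032/(-33729))) = -26928*1/46147 - 31259/((-9032*(-1/33729))) = -26928/46147 - 31259/9032/33729 = -26928/46147 - 31259*33729/9032 = -26928/46147 - 1054334811/9032 = -48654631736913/416799704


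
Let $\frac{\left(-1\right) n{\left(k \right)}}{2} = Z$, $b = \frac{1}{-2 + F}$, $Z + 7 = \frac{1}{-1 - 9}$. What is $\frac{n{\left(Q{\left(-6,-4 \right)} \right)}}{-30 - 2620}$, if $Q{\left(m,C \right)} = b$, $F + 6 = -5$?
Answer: $- \frac{71}{13250} \approx -0.0053585$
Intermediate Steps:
$F = -11$ ($F = -6 - 5 = -11$)
$Z = - \frac{71}{10}$ ($Z = -7 + \frac{1}{-1 - 9} = -7 + \frac{1}{-10} = -7 - \frac{1}{10} = - \frac{71}{10} \approx -7.1$)
$b = - \frac{1}{13}$ ($b = \frac{1}{-2 - 11} = \frac{1}{-13} = - \frac{1}{13} \approx -0.076923$)
$Q{\left(m,C \right)} = - \frac{1}{13}$
$n{\left(k \right)} = \frac{71}{5}$ ($n{\left(k \right)} = \left(-2\right) \left(- \frac{71}{10}\right) = \frac{71}{5}$)
$\frac{n{\left(Q{\left(-6,-4 \right)} \right)}}{-30 - 2620} = \frac{71}{5 \left(-30 - 2620\right)} = \frac{71}{5 \left(-2650\right)} = \frac{71}{5} \left(- \frac{1}{2650}\right) = - \frac{71}{13250}$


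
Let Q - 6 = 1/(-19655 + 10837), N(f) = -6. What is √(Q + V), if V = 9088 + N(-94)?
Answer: √706656734094/8818 ≈ 95.331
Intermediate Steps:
V = 9082 (V = 9088 - 6 = 9082)
Q = 52907/8818 (Q = 6 + 1/(-19655 + 10837) = 6 + 1/(-8818) = 6 - 1/8818 = 52907/8818 ≈ 5.9999)
√(Q + V) = √(52907/8818 + 9082) = √(80137983/8818) = √706656734094/8818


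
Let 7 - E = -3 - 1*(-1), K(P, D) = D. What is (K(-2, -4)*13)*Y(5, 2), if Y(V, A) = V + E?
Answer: -728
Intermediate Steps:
E = 9 (E = 7 - (-3 - 1*(-1)) = 7 - (-3 + 1) = 7 - 1*(-2) = 7 + 2 = 9)
Y(V, A) = 9 + V (Y(V, A) = V + 9 = 9 + V)
(K(-2, -4)*13)*Y(5, 2) = (-4*13)*(9 + 5) = -52*14 = -728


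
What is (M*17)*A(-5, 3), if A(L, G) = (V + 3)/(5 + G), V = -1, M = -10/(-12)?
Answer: 85/24 ≈ 3.5417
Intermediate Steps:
M = ⅚ (M = -10*(-1/12) = ⅚ ≈ 0.83333)
A(L, G) = 2/(5 + G) (A(L, G) = (-1 + 3)/(5 + G) = 2/(5 + G))
(M*17)*A(-5, 3) = ((⅚)*17)*(2/(5 + 3)) = 85*(2/8)/6 = 85*(2*(⅛))/6 = (85/6)*(¼) = 85/24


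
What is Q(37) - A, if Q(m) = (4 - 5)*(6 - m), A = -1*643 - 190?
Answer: 864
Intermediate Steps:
A = -833 (A = -643 - 190 = -833)
Q(m) = -6 + m (Q(m) = -(6 - m) = -6 + m)
Q(37) - A = (-6 + 37) - 1*(-833) = 31 + 833 = 864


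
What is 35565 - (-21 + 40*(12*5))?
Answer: 33186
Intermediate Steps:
35565 - (-21 + 40*(12*5)) = 35565 - (-21 + 40*60) = 35565 - (-21 + 2400) = 35565 - 1*2379 = 35565 - 2379 = 33186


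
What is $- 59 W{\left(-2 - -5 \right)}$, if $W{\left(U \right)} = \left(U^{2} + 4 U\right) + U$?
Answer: $-1416$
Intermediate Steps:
$W{\left(U \right)} = U^{2} + 5 U$
$- 59 W{\left(-2 - -5 \right)} = - 59 \left(-2 - -5\right) \left(5 - -3\right) = - 59 \left(-2 + 5\right) \left(5 + \left(-2 + 5\right)\right) = - 59 \cdot 3 \left(5 + 3\right) = - 59 \cdot 3 \cdot 8 = \left(-59\right) 24 = -1416$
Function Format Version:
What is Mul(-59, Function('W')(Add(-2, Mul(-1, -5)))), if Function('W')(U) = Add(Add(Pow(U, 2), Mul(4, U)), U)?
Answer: -1416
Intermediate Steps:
Function('W')(U) = Add(Pow(U, 2), Mul(5, U))
Mul(-59, Function('W')(Add(-2, Mul(-1, -5)))) = Mul(-59, Mul(Add(-2, Mul(-1, -5)), Add(5, Add(-2, Mul(-1, -5))))) = Mul(-59, Mul(Add(-2, 5), Add(5, Add(-2, 5)))) = Mul(-59, Mul(3, Add(5, 3))) = Mul(-59, Mul(3, 8)) = Mul(-59, 24) = -1416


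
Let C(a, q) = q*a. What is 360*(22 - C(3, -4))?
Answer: 12240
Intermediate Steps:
C(a, q) = a*q
360*(22 - C(3, -4)) = 360*(22 - 3*(-4)) = 360*(22 - 1*(-12)) = 360*(22 + 12) = 360*34 = 12240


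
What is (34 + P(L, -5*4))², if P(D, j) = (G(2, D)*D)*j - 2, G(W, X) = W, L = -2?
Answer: 12544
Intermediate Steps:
P(D, j) = -2 + 2*D*j (P(D, j) = (2*D)*j - 2 = 2*D*j - 2 = -2 + 2*D*j)
(34 + P(L, -5*4))² = (34 + (-2 + 2*(-2)*(-5*4)))² = (34 + (-2 + 2*(-2)*(-20)))² = (34 + (-2 + 80))² = (34 + 78)² = 112² = 12544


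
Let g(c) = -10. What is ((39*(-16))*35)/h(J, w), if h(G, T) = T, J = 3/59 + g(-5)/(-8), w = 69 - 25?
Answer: -5460/11 ≈ -496.36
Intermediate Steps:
w = 44
J = 307/236 (J = 3/59 - 10/(-8) = 3*(1/59) - 10*(-⅛) = 3/59 + 5/4 = 307/236 ≈ 1.3008)
((39*(-16))*35)/h(J, w) = ((39*(-16))*35)/44 = -624*35*(1/44) = -21840*1/44 = -5460/11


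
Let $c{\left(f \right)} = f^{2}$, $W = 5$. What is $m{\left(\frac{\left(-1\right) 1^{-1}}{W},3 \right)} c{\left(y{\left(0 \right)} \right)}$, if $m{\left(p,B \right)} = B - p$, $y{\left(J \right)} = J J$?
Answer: $0$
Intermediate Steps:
$y{\left(J \right)} = J^{2}$
$m{\left(\frac{\left(-1\right) 1^{-1}}{W},3 \right)} c{\left(y{\left(0 \right)} \right)} = \left(3 - \frac{\left(-1\right) 1^{-1}}{5}\right) \left(0^{2}\right)^{2} = \left(3 - \left(-1\right) 1 \cdot \frac{1}{5}\right) 0^{2} = \left(3 - \left(-1\right) \frac{1}{5}\right) 0 = \left(3 - - \frac{1}{5}\right) 0 = \left(3 + \frac{1}{5}\right) 0 = \frac{16}{5} \cdot 0 = 0$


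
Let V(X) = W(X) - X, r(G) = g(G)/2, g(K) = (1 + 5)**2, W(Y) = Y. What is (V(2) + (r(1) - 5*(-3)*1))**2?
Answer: 1089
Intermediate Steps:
g(K) = 36 (g(K) = 6**2 = 36)
r(G) = 18 (r(G) = 36/2 = 36*(1/2) = 18)
V(X) = 0 (V(X) = X - X = 0)
(V(2) + (r(1) - 5*(-3)*1))**2 = (0 + (18 - 5*(-3)*1))**2 = (0 + (18 + 15*1))**2 = (0 + (18 + 15))**2 = (0 + 33)**2 = 33**2 = 1089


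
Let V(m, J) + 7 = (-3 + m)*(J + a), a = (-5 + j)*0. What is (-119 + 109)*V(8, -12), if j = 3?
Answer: 670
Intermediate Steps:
a = 0 (a = (-5 + 3)*0 = -2*0 = 0)
V(m, J) = -7 + J*(-3 + m) (V(m, J) = -7 + (-3 + m)*(J + 0) = -7 + (-3 + m)*J = -7 + J*(-3 + m))
(-119 + 109)*V(8, -12) = (-119 + 109)*(-7 - 3*(-12) - 12*8) = -10*(-7 + 36 - 96) = -10*(-67) = 670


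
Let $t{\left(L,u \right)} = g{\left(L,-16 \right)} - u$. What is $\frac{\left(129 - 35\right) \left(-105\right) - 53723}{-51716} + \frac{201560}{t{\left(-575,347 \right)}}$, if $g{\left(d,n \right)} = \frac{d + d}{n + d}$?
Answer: $- \frac{6147542953649}{10546288732} \approx -582.91$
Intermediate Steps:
$g{\left(d,n \right)} = \frac{2 d}{d + n}$
$t{\left(L,u \right)} = - u + \frac{2 L}{-16 + L}$ ($t{\left(L,u \right)} = \frac{2 L}{L - 16} - u = \frac{2 L}{-16 + L} - u = - u + \frac{2 L}{-16 + L}$)
$\frac{\left(129 - 35\right) \left(-105\right) - 53723}{-51716} + \frac{201560}{t{\left(-575,347 \right)}} = \frac{\left(129 - 35\right) \left(-105\right) - 53723}{-51716} + \frac{201560}{\frac{1}{-16 - 575} \left(2 \left(-575\right) - 347 \left(-16 - 575\right)\right)} = \left(94 \left(-105\right) - 53723\right) \left(- \frac{1}{51716}\right) + \frac{201560}{\frac{1}{-591} \left(-1150 - 347 \left(-591\right)\right)} = \left(-9870 - 53723\right) \left(- \frac{1}{51716}\right) + \frac{201560}{\left(- \frac{1}{591}\right) \left(-1150 + 205077\right)} = \left(-63593\right) \left(- \frac{1}{51716}\right) + \frac{201560}{\left(- \frac{1}{591}\right) 203927} = \frac{63593}{51716} + \frac{201560}{- \frac{203927}{591}} = \frac{63593}{51716} + 201560 \left(- \frac{591}{203927}\right) = \frac{63593}{51716} - \frac{119121960}{203927} = - \frac{6147542953649}{10546288732}$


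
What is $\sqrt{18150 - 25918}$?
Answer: $2 i \sqrt{1942} \approx 88.136 i$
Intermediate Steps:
$\sqrt{18150 - 25918} = \sqrt{-7768} = 2 i \sqrt{1942}$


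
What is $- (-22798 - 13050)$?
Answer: $35848$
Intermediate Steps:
$- (-22798 - 13050) = \left(-1\right) \left(-35848\right) = 35848$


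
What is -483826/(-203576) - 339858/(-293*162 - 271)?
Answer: 46141666985/4859053756 ≈ 9.4960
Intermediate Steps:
-483826/(-203576) - 339858/(-293*162 - 271) = -483826*(-1/203576) - 339858/(-47466 - 271) = 241913/101788 - 339858/(-47737) = 241913/101788 - 339858*(-1/47737) = 241913/101788 + 339858/47737 = 46141666985/4859053756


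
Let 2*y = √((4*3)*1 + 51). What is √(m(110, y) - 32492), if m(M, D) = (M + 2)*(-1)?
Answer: 2*I*√8151 ≈ 180.57*I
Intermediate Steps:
y = 3*√7/2 (y = √((4*3)*1 + 51)/2 = √(12*1 + 51)/2 = √(12 + 51)/2 = √63/2 = (3*√7)/2 = 3*√7/2 ≈ 3.9686)
m(M, D) = -2 - M (m(M, D) = (2 + M)*(-1) = -2 - M)
√(m(110, y) - 32492) = √((-2 - 1*110) - 32492) = √((-2 - 110) - 32492) = √(-112 - 32492) = √(-32604) = 2*I*√8151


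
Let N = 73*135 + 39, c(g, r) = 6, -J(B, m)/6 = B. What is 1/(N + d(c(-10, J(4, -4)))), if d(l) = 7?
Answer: 1/9901 ≈ 0.00010100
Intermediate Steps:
J(B, m) = -6*B
N = 9894 (N = 9855 + 39 = 9894)
1/(N + d(c(-10, J(4, -4)))) = 1/(9894 + 7) = 1/9901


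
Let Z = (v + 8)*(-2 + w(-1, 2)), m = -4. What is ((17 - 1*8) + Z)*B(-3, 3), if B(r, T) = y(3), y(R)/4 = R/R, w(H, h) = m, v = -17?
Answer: 252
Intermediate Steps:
w(H, h) = -4
Z = 54 (Z = (-17 + 8)*(-2 - 4) = -9*(-6) = 54)
y(R) = 4 (y(R) = 4*(R/R) = 4*1 = 4)
B(r, T) = 4
((17 - 1*8) + Z)*B(-3, 3) = ((17 - 1*8) + 54)*4 = ((17 - 8) + 54)*4 = (9 + 54)*4 = 63*4 = 252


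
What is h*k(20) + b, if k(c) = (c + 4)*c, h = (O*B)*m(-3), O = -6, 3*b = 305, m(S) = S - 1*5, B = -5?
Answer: -345295/3 ≈ -1.1510e+5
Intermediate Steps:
m(S) = -5 + S (m(S) = S - 5 = -5 + S)
b = 305/3 (b = (⅓)*305 = 305/3 ≈ 101.67)
h = -240 (h = (-6*(-5))*(-5 - 3) = 30*(-8) = -240)
k(c) = c*(4 + c) (k(c) = (4 + c)*c = c*(4 + c))
h*k(20) + b = -4800*(4 + 20) + 305/3 = -4800*24 + 305/3 = -240*480 + 305/3 = -115200 + 305/3 = -345295/3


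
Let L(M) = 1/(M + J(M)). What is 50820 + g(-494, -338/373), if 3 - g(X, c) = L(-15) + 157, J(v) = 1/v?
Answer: 11450531/226 ≈ 50666.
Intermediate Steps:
J(v) = 1/v
L(M) = 1/(M + 1/M)
g(X, c) = -34789/226 (g(X, c) = 3 - (-15/(1 + (-15)**2) + 157) = 3 - (-15/(1 + 225) + 157) = 3 - (-15/226 + 157) = 3 - 1*35467/226 = 3 - 35467/226 = -34789/226)
50820 + g(-494, -338/373) = 50820 - 34789/226 = 11450531/226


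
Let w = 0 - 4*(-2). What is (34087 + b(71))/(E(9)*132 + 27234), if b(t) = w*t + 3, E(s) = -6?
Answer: 1333/1017 ≈ 1.3107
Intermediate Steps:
w = 8 (w = 0 + 8 = 8)
b(t) = 3 + 8*t (b(t) = 8*t + 3 = 3 + 8*t)
(34087 + b(71))/(E(9)*132 + 27234) = (34087 + (3 + 8*71))/(-6*132 + 27234) = (34087 + (3 + 568))/(-792 + 27234) = (34087 + 571)/26442 = 34658*(1/26442) = 1333/1017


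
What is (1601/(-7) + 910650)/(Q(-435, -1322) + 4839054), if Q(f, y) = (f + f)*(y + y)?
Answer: 6372949/49975338 ≈ 0.12752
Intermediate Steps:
Q(f, y) = 4*f*y (Q(f, y) = (2*f)*(2*y) = 4*f*y)
(1601/(-7) + 910650)/(Q(-435, -1322) + 4839054) = (1601/(-7) + 910650)/(4*(-435)*(-1322) + 4839054) = (1601*(-1/7) + 910650)/(2300280 + 4839054) = (-1601/7 + 910650)/7139334 = (6372949/7)*(1/7139334) = 6372949/49975338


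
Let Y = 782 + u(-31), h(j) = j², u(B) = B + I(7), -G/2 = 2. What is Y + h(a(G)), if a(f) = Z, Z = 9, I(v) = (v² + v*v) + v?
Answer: 937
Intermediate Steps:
G = -4 (G = -2*2 = -4)
I(v) = v + 2*v² (I(v) = (v² + v²) + v = 2*v² + v = v + 2*v²)
u(B) = 105 + B (u(B) = B + 7*(1 + 2*7) = B + 7*(1 + 14) = B + 7*15 = B + 105 = 105 + B)
a(f) = 9
Y = 856 (Y = 782 + (105 - 31) = 782 + 74 = 856)
Y + h(a(G)) = 856 + 9² = 856 + 81 = 937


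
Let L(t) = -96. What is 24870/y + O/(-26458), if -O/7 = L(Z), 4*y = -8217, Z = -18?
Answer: -439593944/36234231 ≈ -12.132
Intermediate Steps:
y = -8217/4 (y = (1/4)*(-8217) = -8217/4 ≈ -2054.3)
O = 672 (O = -7*(-96) = 672)
24870/y + O/(-26458) = 24870/(-8217/4) + 672/(-26458) = 24870*(-4/8217) + 672*(-1/26458) = -33160/2739 - 336/13229 = -439593944/36234231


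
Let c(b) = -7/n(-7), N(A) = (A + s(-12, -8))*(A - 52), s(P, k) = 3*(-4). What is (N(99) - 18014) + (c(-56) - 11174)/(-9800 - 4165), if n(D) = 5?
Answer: -972257248/69825 ≈ -13924.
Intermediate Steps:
s(P, k) = -12
N(A) = (-52 + A)*(-12 + A) (N(A) = (A - 12)*(A - 52) = (-12 + A)*(-52 + A) = (-52 + A)*(-12 + A))
c(b) = -7/5
(N(99) - 18014) + (c(-56) - 11174)/(-9800 - 4165) = ((624 + 99² - 64*99) - 18014) + (-7/5 - 11174)/(-9800 - 4165) = ((624 + 9801 - 6336) - 18014) - 55877/5/(-13965) = (4089 - 18014) - 55877/5*(-1/13965) = -13925 + 55877/69825 = -972257248/69825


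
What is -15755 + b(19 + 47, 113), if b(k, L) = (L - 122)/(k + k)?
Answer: -693223/44 ≈ -15755.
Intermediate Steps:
b(k, L) = (-122 + L)/(2*k) (b(k, L) = (-122 + L)/((2*k)) = (-122 + L)*(1/(2*k)) = (-122 + L)/(2*k))
-15755 + b(19 + 47, 113) = -15755 + (-122 + 113)/(2*(19 + 47)) = -15755 + (½)*(-9)/66 = -15755 + (½)*(1/66)*(-9) = -15755 - 3/44 = -693223/44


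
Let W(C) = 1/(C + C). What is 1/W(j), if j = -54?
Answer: -108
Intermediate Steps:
W(C) = 1/(2*C)
1/W(j) = 1/((½)/(-54)) = 1/((½)*(-1/54)) = 1/(-1/108) = -108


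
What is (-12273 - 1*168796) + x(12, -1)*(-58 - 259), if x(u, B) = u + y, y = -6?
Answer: -182971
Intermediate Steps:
x(u, B) = -6 + u (x(u, B) = u - 6 = -6 + u)
(-12273 - 1*168796) + x(12, -1)*(-58 - 259) = (-12273 - 1*168796) + (-6 + 12)*(-58 - 259) = (-12273 - 168796) + 6*(-317) = -181069 - 1902 = -182971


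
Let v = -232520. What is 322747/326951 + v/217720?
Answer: -143854242/1779594293 ≈ -0.080835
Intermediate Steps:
322747/326951 + v/217720 = 322747/326951 - 232520/217720 = 322747*(1/326951) - 232520*1/217720 = 322747/326951 - 5813/5443 = -143854242/1779594293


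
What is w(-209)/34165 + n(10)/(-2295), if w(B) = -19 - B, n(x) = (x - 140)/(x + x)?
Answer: 263249/31363470 ≈ 0.0083935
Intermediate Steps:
n(x) = (-140 + x)/(2*x) (n(x) = (-140 + x)/((2*x)) = (-140 + x)*(1/(2*x)) = (-140 + x)/(2*x))
w(-209)/34165 + n(10)/(-2295) = (-19 - 1*(-209))/34165 + ((½)*(-140 + 10)/10)/(-2295) = (-19 + 209)*(1/34165) + ((½)*(⅒)*(-130))*(-1/2295) = 190*(1/34165) - 13/2*(-1/2295) = 38/6833 + 13/4590 = 263249/31363470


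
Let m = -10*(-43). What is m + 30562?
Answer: 30992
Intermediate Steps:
m = 430
m + 30562 = 430 + 30562 = 30992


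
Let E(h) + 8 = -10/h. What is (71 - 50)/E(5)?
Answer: -21/10 ≈ -2.1000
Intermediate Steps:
E(h) = -8 - 10/h
(71 - 50)/E(5) = (71 - 50)/(-8 - 10/5) = 21/(-8 - 10*⅕) = 21/(-8 - 2) = 21/(-10) = -⅒*21 = -21/10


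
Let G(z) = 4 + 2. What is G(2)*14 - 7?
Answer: 77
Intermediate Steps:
G(z) = 6
G(2)*14 - 7 = 6*14 - 7 = 84 - 7 = 77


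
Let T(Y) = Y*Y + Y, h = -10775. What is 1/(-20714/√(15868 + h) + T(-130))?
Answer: 42704805/715945044952 + 10357*√5093/715945044952 ≈ 6.0681e-5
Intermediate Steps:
T(Y) = Y + Y² (T(Y) = Y² + Y = Y + Y²)
1/(-20714/√(15868 + h) + T(-130)) = 1/(-20714/√(15868 - 10775) - 130*(1 - 130)) = 1/(-20714*√5093/5093 - 130*(-129)) = 1/(-20714*√5093/5093 + 16770) = 1/(16770 - 20714*√5093/5093)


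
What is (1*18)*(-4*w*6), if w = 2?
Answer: -864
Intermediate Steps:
(1*18)*(-4*w*6) = (1*18)*(-4*2*6) = 18*(-8*6) = 18*(-48) = -864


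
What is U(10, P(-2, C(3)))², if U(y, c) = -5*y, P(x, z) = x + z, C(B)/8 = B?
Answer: 2500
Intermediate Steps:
C(B) = 8*B
U(10, P(-2, C(3)))² = (-5*10)² = (-50)² = 2500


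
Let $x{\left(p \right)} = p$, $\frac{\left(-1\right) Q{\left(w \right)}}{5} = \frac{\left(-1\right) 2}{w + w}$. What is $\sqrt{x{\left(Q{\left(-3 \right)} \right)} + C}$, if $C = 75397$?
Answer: $\frac{\sqrt{678558}}{3} \approx 274.58$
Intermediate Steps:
$Q{\left(w \right)} = \frac{5}{w}$ ($Q{\left(w \right)} = - 5 \frac{\left(-1\right) 2}{w + w} = - 5 \left(- \frac{2}{2 w}\right) = - 5 \left(- 2 \frac{1}{2 w}\right) = - 5 \left(- \frac{1}{w}\right) = \frac{5}{w}$)
$\sqrt{x{\left(Q{\left(-3 \right)} \right)} + C} = \sqrt{\frac{5}{-3} + 75397} = \sqrt{5 \left(- \frac{1}{3}\right) + 75397} = \sqrt{- \frac{5}{3} + 75397} = \sqrt{\frac{226186}{3}} = \frac{\sqrt{678558}}{3}$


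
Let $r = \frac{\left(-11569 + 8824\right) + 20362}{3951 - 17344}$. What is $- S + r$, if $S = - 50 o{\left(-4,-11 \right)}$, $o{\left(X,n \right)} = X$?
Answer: $- \frac{2696217}{13393} \approx -201.32$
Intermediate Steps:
$S = 200$ ($S = \left(-50\right) \left(-4\right) = 200$)
$r = - \frac{17617}{13393}$ ($r = \frac{-2745 + 20362}{-13393} = 17617 \left(- \frac{1}{13393}\right) = - \frac{17617}{13393} \approx -1.3154$)
$- S + r = \left(-1\right) 200 - \frac{17617}{13393} = -200 - \frac{17617}{13393} = - \frac{2696217}{13393}$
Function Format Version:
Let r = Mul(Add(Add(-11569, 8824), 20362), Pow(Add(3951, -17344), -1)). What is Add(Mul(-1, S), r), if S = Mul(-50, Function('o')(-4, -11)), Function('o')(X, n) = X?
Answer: Rational(-2696217, 13393) ≈ -201.32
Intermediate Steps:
S = 200 (S = Mul(-50, -4) = 200)
r = Rational(-17617, 13393) (r = Mul(Add(-2745, 20362), Pow(-13393, -1)) = Mul(17617, Rational(-1, 13393)) = Rational(-17617, 13393) ≈ -1.3154)
Add(Mul(-1, S), r) = Add(Mul(-1, 200), Rational(-17617, 13393)) = Add(-200, Rational(-17617, 13393)) = Rational(-2696217, 13393)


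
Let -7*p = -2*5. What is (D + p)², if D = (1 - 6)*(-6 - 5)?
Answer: 156025/49 ≈ 3184.2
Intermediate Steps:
D = 55 (D = -5*(-11) = 55)
p = 10/7 (p = -(-2)*5/7 = -⅐*(-10) = 10/7 ≈ 1.4286)
(D + p)² = (55 + 10/7)² = (395/7)² = 156025/49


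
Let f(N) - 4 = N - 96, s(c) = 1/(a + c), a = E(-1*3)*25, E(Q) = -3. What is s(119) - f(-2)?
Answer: 4137/44 ≈ 94.023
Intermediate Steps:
a = -75 (a = -3*25 = -75)
s(c) = 1/(-75 + c)
f(N) = -92 + N (f(N) = 4 + (N - 96) = 4 + (-96 + N) = -92 + N)
s(119) - f(-2) = 1/(-75 + 119) - (-92 - 2) = 1/44 - 1*(-94) = 1/44 + 94 = 4137/44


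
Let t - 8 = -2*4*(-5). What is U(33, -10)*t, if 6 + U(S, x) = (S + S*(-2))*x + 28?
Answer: 16896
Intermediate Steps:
t = 48 (t = 8 - 2*4*(-5) = 8 - 8*(-5) = 8 + 40 = 48)
U(S, x) = 22 - S*x (U(S, x) = -6 + ((S + S*(-2))*x + 28) = -6 + ((S - 2*S)*x + 28) = -6 + ((-S)*x + 28) = -6 + (-S*x + 28) = -6 + (28 - S*x) = 22 - S*x)
U(33, -10)*t = (22 - 1*33*(-10))*48 = (22 + 330)*48 = 352*48 = 16896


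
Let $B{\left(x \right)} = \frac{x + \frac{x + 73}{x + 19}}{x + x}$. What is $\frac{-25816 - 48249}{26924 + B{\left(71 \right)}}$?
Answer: $- \frac{52586150}{19116403} \approx -2.7508$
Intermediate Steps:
$B{\left(x \right)} = \frac{x + \frac{73 + x}{19 + x}}{2 x}$
$\frac{-25816 - 48249}{26924 + B{\left(71 \right)}} = \frac{-25816 - 48249}{26924 + \frac{73 + 71^{2} + 20 \cdot 71}{2 \cdot 71 \left(19 + 71\right)}} = - \frac{74065}{26924 + \frac{1}{2} \cdot \frac{1}{71} \cdot \frac{1}{90} \left(73 + 5041 + 1420\right)} = - \frac{74065}{26924 + \frac{1}{2} \cdot \frac{1}{71} \cdot \frac{1}{90} \cdot 6534} = - \frac{74065}{26924 + \frac{363}{710}} = - \frac{74065}{\frac{19116403}{710}} = \left(-74065\right) \frac{710}{19116403} = - \frac{52586150}{19116403}$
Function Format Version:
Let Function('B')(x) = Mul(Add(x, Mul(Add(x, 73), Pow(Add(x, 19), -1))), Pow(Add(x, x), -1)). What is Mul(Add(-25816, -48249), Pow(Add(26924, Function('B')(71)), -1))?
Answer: Rational(-52586150, 19116403) ≈ -2.7508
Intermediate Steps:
Function('B')(x) = Mul(Rational(1, 2), Pow(x, -1), Add(x, Mul(Pow(Add(19, x), -1), Add(73, x)))) (Function('B')(x) = Mul(Add(x, Mul(Add(73, x), Pow(Add(19, x), -1))), Pow(Mul(2, x), -1)) = Mul(Add(x, Mul(Pow(Add(19, x), -1), Add(73, x))), Mul(Rational(1, 2), Pow(x, -1))) = Mul(Rational(1, 2), Pow(x, -1), Add(x, Mul(Pow(Add(19, x), -1), Add(73, x)))))
Mul(Add(-25816, -48249), Pow(Add(26924, Function('B')(71)), -1)) = Mul(Add(-25816, -48249), Pow(Add(26924, Mul(Rational(1, 2), Pow(71, -1), Pow(Add(19, 71), -1), Add(73, Pow(71, 2), Mul(20, 71)))), -1)) = Mul(-74065, Pow(Add(26924, Mul(Rational(1, 2), Rational(1, 71), Pow(90, -1), Add(73, 5041, 1420))), -1)) = Mul(-74065, Pow(Add(26924, Mul(Rational(1, 2), Rational(1, 71), Rational(1, 90), 6534)), -1)) = Mul(-74065, Pow(Add(26924, Rational(363, 710)), -1)) = Mul(-74065, Pow(Rational(19116403, 710), -1)) = Mul(-74065, Rational(710, 19116403)) = Rational(-52586150, 19116403)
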